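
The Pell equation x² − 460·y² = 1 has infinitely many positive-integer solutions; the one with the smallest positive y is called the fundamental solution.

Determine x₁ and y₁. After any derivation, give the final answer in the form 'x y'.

√460 → a₀=21, period (2,4,3,1,2,10,2,1,3,4,2,42); ℓ=12 even so k=11
i=0: a=21 ⇒ p=21, q=1
…
i=2: a=4 ⇒ p=193, q=9
i=3: a=3 ⇒ p=622, q=29
i=4: a=1 ⇒ p=815, q=38
…
i=10: a=4 ⇒ p=1135029, q=52921
i=11: a=2 ⇒ p=2535751, q=118230
fundamental: x₁=2535751, y₁=118230  (since 6430033134001 − 460·13978332900 = 1)

2535751 118230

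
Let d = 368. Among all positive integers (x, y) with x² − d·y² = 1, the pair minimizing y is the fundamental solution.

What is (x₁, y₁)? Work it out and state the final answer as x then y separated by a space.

[19; 5,2,5,38] for √368; ℓ=4 ⇒ convergent index 3
step 0: (19, 1)  from 19·(1,0) + (0,1)
…
step 2: (211, 11)  from 2·(96,5) + (19,1)
step 3: (1151, 60)  from 5·(211,11) + (96,5)
(x₁, y₁) = (1151, 60);  1151² − 368·60² = 1 ✓

1151 60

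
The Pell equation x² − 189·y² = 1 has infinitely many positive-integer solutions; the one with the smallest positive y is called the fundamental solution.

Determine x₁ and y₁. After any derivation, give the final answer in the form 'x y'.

55 4

√189 → a₀=13, period (1,2,1,26); ℓ=4 even so k=3
k=0  a_k=13  p_k/q_k = 13/1
k=1  a_k=1  p_k/q_k = 14/1
k=2  a_k=2  p_k/q_k = 41/3
k=3  a_k=1  p_k/q_k = 55/4
fundamental: x₁=55, y₁=4  (since 3025 − 189·16 = 1)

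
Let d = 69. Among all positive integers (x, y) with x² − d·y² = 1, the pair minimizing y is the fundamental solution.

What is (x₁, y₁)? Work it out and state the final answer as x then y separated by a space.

√69 → a₀=8, period (3,3,1,4,1,3,3,16); ℓ=8 even so k=7
step 0: (8, 1)  from 8·(1,0) + (0,1)
…
step 2: (83, 10)  from 3·(25,3) + (8,1)
step 3: (108, 13)  from 1·(83,10) + (25,3)
step 4: (515, 62)  from 4·(108,13) + (83,10)
step 5: (623, 75)  from 1·(515,62) + (108,13)
step 6: (2384, 287)  from 3·(623,75) + (515,62)
step 7: (7775, 936)  from 3·(2384,287) + (623,75)
(x₁, y₁) = (7775, 936);  7775² − 69·936² = 1 ✓

7775 936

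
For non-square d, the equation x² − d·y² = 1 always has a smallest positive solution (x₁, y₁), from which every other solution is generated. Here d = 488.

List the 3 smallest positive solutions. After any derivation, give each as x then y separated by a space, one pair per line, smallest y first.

243 11
118097 5346
57394899 2598145

d=488: √d = [22; 11,44] (ℓ=2, even), read p_1/q_1
a_0=22:  p_0=22·1+0=22,  q_0=22·0+1=1
a_1=11:  p_1=11·22+1=243,  q_1=11·1+0=11
fundamental: x₁=243, y₁=11  (since 59049 − 488·121 = 1)
n=2: (243,11)∘(243,11) = (243·243+488·11·11, 243·11+11·243) = (118097,5346)
n=3: (118097,5346)∘(243,11) = (243·118097+488·11·5346, 243·5346+11·118097) = (57394899,2598145)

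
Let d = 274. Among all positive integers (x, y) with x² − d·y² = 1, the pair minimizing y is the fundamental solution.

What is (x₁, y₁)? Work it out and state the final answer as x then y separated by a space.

[16; 1,1,4,4,1,1,32] for √274; ℓ=7 ⇒ convergent index 13
step 0: (16, 1)  from 16·(1,0) + (0,1)
…
step 3: (149, 9)  from 4·(33,2) + (17,1)
…
step 5: (778, 47)  from 1·(629,38) + (149,9)
…
step 9: (93011, 5619)  from 1·(47209,2852) + (45802,2767)
…
step 12: (2189276, 132259)  from 1·(1770023,106931) + (419253,25328)
step 13: (3959299, 239190)  from 1·(2189276,132259) + (1770023,106931)
→ (3959299, 239190).  Check: 3959299²=15676048571401, 274·239190²=15676048571400, difference 1.

3959299 239190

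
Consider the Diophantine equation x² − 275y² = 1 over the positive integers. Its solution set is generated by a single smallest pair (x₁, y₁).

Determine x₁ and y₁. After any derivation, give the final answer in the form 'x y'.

199 12

√275 = [16; 1,1,2,1,1,32, …], period ℓ=6 (even) → k=5
step 0: (16, 1)  from 16·(1,0) + (0,1)
…
step 2: (33, 2)  from 1·(17,1) + (16,1)
step 3: (83, 5)  from 2·(33,2) + (17,1)
step 4: (116, 7)  from 1·(83,5) + (33,2)
step 5: (199, 12)  from 1·(116,7) + (83,5)
(x₁, y₁) = (199, 12);  199² − 275·12² = 1 ✓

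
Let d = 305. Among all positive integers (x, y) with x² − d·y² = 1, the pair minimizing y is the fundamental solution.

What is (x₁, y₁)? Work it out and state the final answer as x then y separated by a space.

489 28

[17; 2,6,2,34] for √305; ℓ=4 ⇒ convergent index 3
i=0: a=17 ⇒ p=17, q=1
i=1: a=2 ⇒ p=35, q=2
i=2: a=6 ⇒ p=227, q=13
i=3: a=2 ⇒ p=489, q=28
(x₁, y₁) = (489, 28);  489² − 305·28² = 1 ✓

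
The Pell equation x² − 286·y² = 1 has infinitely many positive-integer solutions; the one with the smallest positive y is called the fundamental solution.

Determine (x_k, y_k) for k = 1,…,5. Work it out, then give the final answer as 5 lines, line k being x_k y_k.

561835 33222
631317134449 37330564740
709392124465745995 41947235681362578
797122648497793485067201 47134850318039357456520
895702806436806213240996001675 52964017256829337557486465822

√286 → a₀=16, period (1,10,3,3,2,3,3,10,1,32); ℓ=10 even so k=9
i=0: a=16 ⇒ p=16, q=1
i=1: a=1 ⇒ p=17, q=1
…
i=3: a=3 ⇒ p=575, q=34
…
i=5: a=2 ⇒ p=4397, q=260
i=6: a=3 ⇒ p=15102, q=893
…
i=8: a=10 ⇒ p=512132, q=30283
i=9: a=1 ⇒ p=561835, q=33222
→ (561835, 33222).  Check: 561835²=315658567225, 286·33222²=315658567224, difference 1.
(561835+33222√286)^2 = 631317134449 + 37330564740√286
(561835+33222√286)^3 = 709392124465745995 + 41947235681362578√286
(561835+33222√286)^4 = 797122648497793485067201 + 47134850318039357456520√286
(561835+33222√286)^5 = 895702806436806213240996001675 + 52964017256829337557486465822√286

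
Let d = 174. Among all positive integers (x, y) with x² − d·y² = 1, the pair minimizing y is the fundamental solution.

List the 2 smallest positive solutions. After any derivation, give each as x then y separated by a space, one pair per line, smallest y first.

1451 110
4210801 319220

d=174: √d = [13; 5,4,5,26] (ℓ=4, even), read p_3/q_3
k=0  a_k=13  p_k/q_k = 13/1
…
k=2  a_k=4  p_k/q_k = 277/21
k=3  a_k=5  p_k/q_k = 1451/110
(x₁, y₁) = (1451, 110);  1451² − 174·110² = 1 ✓
k=2:  x_2 = 1451·1451+174·110·110 = 4210801,  y_2 = 1451·110+110·1451 = 319220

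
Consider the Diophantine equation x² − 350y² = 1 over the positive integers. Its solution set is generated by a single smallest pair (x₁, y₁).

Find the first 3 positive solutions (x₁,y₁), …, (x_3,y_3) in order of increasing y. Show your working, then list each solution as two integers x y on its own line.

√350 → a₀=18, period (1,2,2,2,1,36); ℓ=6 even so k=5
i=0: a=18 ⇒ p=18, q=1
…
i=4: a=2 ⇒ p=318, q=17
i=5: a=1 ⇒ p=449, q=24
fundamental: x₁=449, y₁=24  (since 201601 − 350·576 = 1)
n=2: (449,24)∘(449,24) = (449·449+350·24·24, 449·24+24·449) = (403201,21552)
n=3: (403201,21552)∘(449,24) = (449·403201+350·24·21552, 449·21552+24·403201) = (362074049,19353672)

449 24
403201 21552
362074049 19353672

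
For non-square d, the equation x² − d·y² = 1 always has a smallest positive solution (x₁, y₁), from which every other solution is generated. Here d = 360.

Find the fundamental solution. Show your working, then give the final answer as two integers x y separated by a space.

√360 → a₀=18, period (1,36); ℓ=2 even so k=1
k=0  a_k=18  p_k/q_k = 18/1
k=1  a_k=1  p_k/q_k = 19/1
→ (19, 1).  Check: 19²=361, 360·1²=360, difference 1.

19 1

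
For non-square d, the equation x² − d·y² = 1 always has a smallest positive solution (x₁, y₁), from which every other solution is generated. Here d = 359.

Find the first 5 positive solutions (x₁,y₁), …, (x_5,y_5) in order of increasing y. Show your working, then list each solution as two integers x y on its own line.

360 19
259199 13680
186622920 9849581
134368243201 7091684640
96744948481800 5106003091219

d=359: √d = [18; 1,17,1,36] (ℓ=4, even), read p_3/q_3
step 0: (18, 1)  from 18·(1,0) + (0,1)
…
step 2: (341, 18)  from 17·(19,1) + (18,1)
step 3: (360, 19)  from 1·(341,18) + (19,1)
(x₁, y₁) = (360, 19);  360² − 359·19² = 1 ✓
(x_2, y_2) = (360·360 + 359·19·19, 360·19 + 19·360) = (259199, 13680)
(x_3, y_3) = (360·259199 + 359·19·13680, 360·13680 + 19·259199) = (186622920, 9849581)
(x_4, y_4) = (360·186622920 + 359·19·9849581, 360·9849581 + 19·186622920) = (134368243201, 7091684640)
(x_5, y_5) = (360·134368243201 + 359·19·7091684640, 360·7091684640 + 19·134368243201) = (96744948481800, 5106003091219)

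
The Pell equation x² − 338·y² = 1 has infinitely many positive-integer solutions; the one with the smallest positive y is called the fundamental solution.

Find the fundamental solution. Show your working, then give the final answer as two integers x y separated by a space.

114243 6214

√338 → a₀=18, period (2,1,1,2,36); ℓ=5 odd so k=9
i=0: a=18 ⇒ p=18, q=1
i=1: a=2 ⇒ p=37, q=2
…
i=3: a=1 ⇒ p=92, q=5
…
i=6: a=2 ⇒ p=17631, q=959
i=7: a=1 ⇒ p=26327, q=1432
i=8: a=1 ⇒ p=43958, q=2391
i=9: a=2 ⇒ p=114243, q=6214
(x₁, y₁) = (114243, 6214);  114243² − 338·6214² = 1 ✓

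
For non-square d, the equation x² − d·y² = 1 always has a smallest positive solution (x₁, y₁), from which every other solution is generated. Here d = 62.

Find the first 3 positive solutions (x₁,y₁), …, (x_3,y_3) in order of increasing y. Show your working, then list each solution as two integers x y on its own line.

63 8
7937 1008
999999 127000

√62 = [7; 1,6,1,14, …], period ℓ=4 (even) → k=3
step 0: (7, 1)  from 7·(1,0) + (0,1)
step 1: (8, 1)  from 1·(7,1) + (1,0)
step 2: (55, 7)  from 6·(8,1) + (7,1)
step 3: (63, 8)  from 1·(55,7) + (8,1)
→ (63, 8).  Check: 63²=3969, 62·8²=3968, difference 1.
(63+8√62)^2 = 7937 + 1008√62
(63+8√62)^3 = 999999 + 127000√62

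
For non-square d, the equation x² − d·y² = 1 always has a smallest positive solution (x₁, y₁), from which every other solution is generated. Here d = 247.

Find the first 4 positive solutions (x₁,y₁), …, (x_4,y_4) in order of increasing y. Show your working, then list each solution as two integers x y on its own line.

85292 5427
14549450527 925759368
2481903468612476 157919736025485
423373021275241155457 26938580249245573872

[15; 1,2,1,1,9,1,9,1,1,2,1,30] for √247; ℓ=12 ⇒ convergent index 11
a_0=15:  p_0=15·1+0=15,  q_0=15·0+1=1
a_1=1:  p_1=1·15+1=16,  q_1=1·1+0=1
a_2=2:  p_2=2·16+15=47,  q_2=2·1+1=3
…
a_4=1:  p_4=1·63+47=110,  q_4=1·4+3=7
…
a_9=1:  p_9=1·12683+11520=24203,  q_9=1·807+733=1540
a_10=2:  p_10=2·24203+12683=61089,  q_10=2·1540+807=3887
a_11=1:  p_11=1·61089+24203=85292,  q_11=1·3887+1540=5427
fundamental: x₁=85292, y₁=5427  (since 7274725264 − 247·29452329 = 1)
(85292+5427√247)^2 = 14549450527 + 925759368√247
(85292+5427√247)^3 = 2481903468612476 + 157919736025485√247
(85292+5427√247)^4 = 423373021275241155457 + 26938580249245573872√247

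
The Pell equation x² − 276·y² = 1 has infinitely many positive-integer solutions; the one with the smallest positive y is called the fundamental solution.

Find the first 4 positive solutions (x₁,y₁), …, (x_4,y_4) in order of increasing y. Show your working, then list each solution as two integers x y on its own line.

7775 468
120901249 7277400
1880014414175 113163569532
29234224019520001 1759693498945200

√276 = [16; 1,1,1,1,2,2,2,1,1,1,1,32, …], period ℓ=12 (even) → k=11
a_0=16:  p_0=16·1+0=16,  q_0=16·0+1=1
a_1=1:  p_1=1·16+1=17,  q_1=1·1+0=1
…
a_3=1:  p_3=1·33+17=50,  q_3=1·2+1=3
…
a_5=2:  p_5=2·83+50=216,  q_5=2·5+3=13
…
a_7=2:  p_7=2·515+216=1246,  q_7=2·31+13=75
a_8=1:  p_8=1·1246+515=1761,  q_8=1·75+31=106
a_9=1:  p_9=1·1761+1246=3007,  q_9=1·106+75=181
a_10=1:  p_10=1·3007+1761=4768,  q_10=1·181+106=287
a_11=1:  p_11=1·4768+3007=7775,  q_11=1·287+181=468
→ (7775, 468).  Check: 7775²=60450625, 276·468²=60450624, difference 1.
(x_2, y_2) = (7775·7775 + 276·468·468, 7775·468 + 468·7775) = (120901249, 7277400)
(x_3, y_3) = (7775·120901249 + 276·468·7277400, 7775·7277400 + 468·120901249) = (1880014414175, 113163569532)
(x_4, y_4) = (7775·1880014414175 + 276·468·113163569532, 7775·113163569532 + 468·1880014414175) = (29234224019520001, 1759693498945200)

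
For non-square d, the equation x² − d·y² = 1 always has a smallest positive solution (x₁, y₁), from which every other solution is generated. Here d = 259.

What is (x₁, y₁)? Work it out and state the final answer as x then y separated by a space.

[16; 10,1,2,3,4,3,2,1,10,32] for √259; ℓ=10 ⇒ convergent index 9
i=0: a=16 ⇒ p=16, q=1
…
i=2: a=1 ⇒ p=177, q=11
i=3: a=2 ⇒ p=515, q=32
i=4: a=3 ⇒ p=1722, q=107
i=5: a=4 ⇒ p=7403, q=460
…
i=7: a=2 ⇒ p=55265, q=3434
i=8: a=1 ⇒ p=79196, q=4921
i=9: a=10 ⇒ p=847225, q=52644
(x₁, y₁) = (847225, 52644);  847225² − 259·52644² = 1 ✓

847225 52644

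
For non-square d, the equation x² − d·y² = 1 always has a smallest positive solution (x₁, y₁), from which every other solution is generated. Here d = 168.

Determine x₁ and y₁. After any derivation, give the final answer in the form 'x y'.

13 1

√168 = [12; 1,24, …], period ℓ=2 (even) → k=1
i=0: a=12 ⇒ p=12, q=1
i=1: a=1 ⇒ p=13, q=1
→ (13, 1).  Check: 13²=169, 168·1²=168, difference 1.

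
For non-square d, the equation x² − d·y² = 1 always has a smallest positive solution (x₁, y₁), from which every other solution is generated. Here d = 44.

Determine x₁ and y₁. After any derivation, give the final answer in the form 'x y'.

199 30

√44 → a₀=6, period (1,1,1,2,1,1,1,12); ℓ=8 even so k=7
step 0: (6, 1)  from 6·(1,0) + (0,1)
step 1: (7, 1)  from 1·(6,1) + (1,0)
…
step 3: (20, 3)  from 1·(13,2) + (7,1)
step 4: (53, 8)  from 2·(20,3) + (13,2)
step 5: (73, 11)  from 1·(53,8) + (20,3)
step 6: (126, 19)  from 1·(73,11) + (53,8)
step 7: (199, 30)  from 1·(126,19) + (73,11)
→ (199, 30).  Check: 199²=39601, 44·30²=39600, difference 1.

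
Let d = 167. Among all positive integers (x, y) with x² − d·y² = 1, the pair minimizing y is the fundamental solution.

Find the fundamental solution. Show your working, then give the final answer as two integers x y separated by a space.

[12; 1,11,1,24] for √167; ℓ=4 ⇒ convergent index 3
i=0: a=12 ⇒ p=12, q=1
…
i=2: a=11 ⇒ p=155, q=12
i=3: a=1 ⇒ p=168, q=13
(x₁, y₁) = (168, 13);  168² − 167·13² = 1 ✓

168 13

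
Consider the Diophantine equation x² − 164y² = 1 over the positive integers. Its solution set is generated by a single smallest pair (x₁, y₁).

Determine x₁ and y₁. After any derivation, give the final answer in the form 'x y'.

√164 → a₀=12, period (1,4,6,4,1,24); ℓ=6 even so k=5
i=0: a=12 ⇒ p=12, q=1
i=1: a=1 ⇒ p=13, q=1
i=2: a=4 ⇒ p=64, q=5
…
i=4: a=4 ⇒ p=1652, q=129
i=5: a=1 ⇒ p=2049, q=160
fundamental: x₁=2049, y₁=160  (since 4198401 − 164·25600 = 1)

2049 160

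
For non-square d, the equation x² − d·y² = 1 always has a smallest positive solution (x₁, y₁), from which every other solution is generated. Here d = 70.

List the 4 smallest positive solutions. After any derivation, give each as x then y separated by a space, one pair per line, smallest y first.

251 30
126001 15060
63252251 7560090
31752504001 3795150120

√70 → a₀=8, period (2,1,2,1,2,16); ℓ=6 even so k=5
i=0: a=8 ⇒ p=8, q=1
…
i=4: a=1 ⇒ p=92, q=11
i=5: a=2 ⇒ p=251, q=30
→ (251, 30).  Check: 251²=63001, 70·30²=63000, difference 1.
(x_2, y_2) = (251·251 + 70·30·30, 251·30 + 30·251) = (126001, 15060)
(x_3, y_3) = (251·126001 + 70·30·15060, 251·15060 + 30·126001) = (63252251, 7560090)
(x_4, y_4) = (251·63252251 + 70·30·7560090, 251·7560090 + 30·63252251) = (31752504001, 3795150120)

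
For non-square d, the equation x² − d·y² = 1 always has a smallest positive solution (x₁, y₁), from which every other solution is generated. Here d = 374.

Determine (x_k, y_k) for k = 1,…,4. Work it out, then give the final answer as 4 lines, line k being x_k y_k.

d=374: √d = [19; 2,1,18,1,2,38] (ℓ=6, even), read p_5/q_5
step 0: (19, 1)  from 19·(1,0) + (0,1)
…
step 2: (58, 3)  from 1·(39,2) + (19,1)
step 3: (1083, 56)  from 18·(58,3) + (39,2)
step 4: (1141, 59)  from 1·(1083,56) + (58,3)
step 5: (3365, 174)  from 2·(1141,59) + (1083,56)
fundamental: x₁=3365, y₁=174  (since 11323225 − 374·30276 = 1)
k=2:  x_2 = 3365·3365+374·174·174 = 22646449,  y_2 = 3365·174+174·3365 = 1171020
k=3:  x_3 = 3365·22646449+374·174·1171020 = 152410598405,  y_3 = 3365·1171020+174·22646449 = 7880964426
k=4:  x_4 = 3365·152410598405+374·174·7880964426 = 1025723304619201,  y_4 = 3365·7880964426+174·152410598405 = 53038889415960

3365 174
22646449 1171020
152410598405 7880964426
1025723304619201 53038889415960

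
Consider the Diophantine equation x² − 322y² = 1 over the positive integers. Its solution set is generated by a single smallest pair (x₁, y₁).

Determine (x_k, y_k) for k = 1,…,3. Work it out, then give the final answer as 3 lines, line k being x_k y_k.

323 18
208657 11628
134792099 7511670

√322 = [17; 1,16,1,34, …], period ℓ=4 (even) → k=3
i=0: a=17 ⇒ p=17, q=1
…
i=2: a=16 ⇒ p=305, q=17
i=3: a=1 ⇒ p=323, q=18
(x₁, y₁) = (323, 18);  323² − 322·18² = 1 ✓
(x_2, y_2) = (323·323 + 322·18·18, 323·18 + 18·323) = (208657, 11628)
(x_3, y_3) = (323·208657 + 322·18·11628, 323·11628 + 18·208657) = (134792099, 7511670)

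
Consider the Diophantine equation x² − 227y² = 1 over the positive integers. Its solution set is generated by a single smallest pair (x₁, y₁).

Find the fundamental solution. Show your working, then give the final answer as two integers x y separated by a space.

√227 = [15; 15,30, …], period ℓ=2 (even) → k=1
a_0=15:  p_0=15·1+0=15,  q_0=15·0+1=1
a_1=15:  p_1=15·15+1=226,  q_1=15·1+0=15
→ (226, 15).  Check: 226²=51076, 227·15²=51075, difference 1.

226 15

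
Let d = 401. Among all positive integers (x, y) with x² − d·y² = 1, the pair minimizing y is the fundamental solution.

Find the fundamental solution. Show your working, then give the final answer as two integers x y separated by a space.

801 40

d=401: √d = [20; 40] (ℓ=1, odd), read p_1/q_1
a_0=20:  p_0=20·1+0=20,  q_0=20·0+1=1
a_1=40:  p_1=40·20+1=801,  q_1=40·1+0=40
→ (801, 40).  Check: 801²=641601, 401·40²=641600, difference 1.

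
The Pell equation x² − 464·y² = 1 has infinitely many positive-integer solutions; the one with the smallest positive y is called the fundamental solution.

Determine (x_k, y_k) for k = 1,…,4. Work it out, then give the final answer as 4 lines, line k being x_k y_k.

9801 455
192119201 8918910
3765920568201 174828473365
73819574785756801 3426987725981820

d=464: √d = [21; 1,1,5,1,1,1,5,1,1,42] (ℓ=10, even), read p_9/q_9
i=0: a=21 ⇒ p=21, q=1
i=1: a=1 ⇒ p=22, q=1
i=2: a=1 ⇒ p=43, q=2
i=3: a=5 ⇒ p=237, q=11
i=4: a=1 ⇒ p=280, q=13
i=5: a=1 ⇒ p=517, q=24
i=6: a=1 ⇒ p=797, q=37
…
i=8: a=1 ⇒ p=5299, q=246
i=9: a=1 ⇒ p=9801, q=455
→ (9801, 455).  Check: 9801²=96059601, 464·455²=96059600, difference 1.
(x_2, y_2) = (9801·9801 + 464·455·455, 9801·455 + 455·9801) = (192119201, 8918910)
(x_3, y_3) = (9801·192119201 + 464·455·8918910, 9801·8918910 + 455·192119201) = (3765920568201, 174828473365)
(x_4, y_4) = (9801·3765920568201 + 464·455·174828473365, 9801·174828473365 + 455·3765920568201) = (73819574785756801, 3426987725981820)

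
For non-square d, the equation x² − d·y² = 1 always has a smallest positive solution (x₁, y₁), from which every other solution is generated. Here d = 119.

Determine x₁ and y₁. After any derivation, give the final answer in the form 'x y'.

√119 → a₀=10, period (1,9,1,20); ℓ=4 even so k=3
k=0  a_k=10  p_k/q_k = 10/1
…
k=2  a_k=9  p_k/q_k = 109/10
k=3  a_k=1  p_k/q_k = 120/11
(x₁, y₁) = (120, 11);  120² − 119·11² = 1 ✓

120 11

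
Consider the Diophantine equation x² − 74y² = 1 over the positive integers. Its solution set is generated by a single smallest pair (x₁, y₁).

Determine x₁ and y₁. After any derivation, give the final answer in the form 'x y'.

√74 → a₀=8, period (1,1,1,1,16); ℓ=5 odd so k=9
k=0  a_k=8  p_k/q_k = 8/1
…
k=4  a_k=1  p_k/q_k = 43/5
k=5  a_k=16  p_k/q_k = 714/83
k=6  a_k=1  p_k/q_k = 757/88
…
k=8  a_k=1  p_k/q_k = 2228/259
k=9  a_k=1  p_k/q_k = 3699/430
→ (3699, 430).  Check: 3699²=13682601, 74·430²=13682600, difference 1.

3699 430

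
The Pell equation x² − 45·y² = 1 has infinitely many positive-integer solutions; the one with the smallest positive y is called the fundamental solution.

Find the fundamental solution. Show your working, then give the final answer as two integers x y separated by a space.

161 24

√45 → a₀=6, period (1,2,2,2,1,12); ℓ=6 even so k=5
k=0  a_k=6  p_k/q_k = 6/1
k=1  a_k=1  p_k/q_k = 7/1
k=2  a_k=2  p_k/q_k = 20/3
k=3  a_k=2  p_k/q_k = 47/7
k=4  a_k=2  p_k/q_k = 114/17
k=5  a_k=1  p_k/q_k = 161/24
fundamental: x₁=161, y₁=24  (since 25921 − 45·576 = 1)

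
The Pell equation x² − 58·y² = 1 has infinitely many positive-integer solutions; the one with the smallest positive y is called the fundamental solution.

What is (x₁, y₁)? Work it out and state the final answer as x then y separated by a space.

√58 = [7; 1,1,1,1,1,1,14, …], period ℓ=7 (odd) → k=13
i=0: a=7 ⇒ p=7, q=1
i=1: a=1 ⇒ p=8, q=1
…
i=3: a=1 ⇒ p=23, q=3
…
i=6: a=1 ⇒ p=99, q=13
…
i=8: a=1 ⇒ p=1546, q=203
…
i=10: a=1 ⇒ p=4539, q=596
…
i=12: a=1 ⇒ p=12071, q=1585
i=13: a=1 ⇒ p=19603, q=2574
fundamental: x₁=19603, y₁=2574  (since 384277609 − 58·6625476 = 1)

19603 2574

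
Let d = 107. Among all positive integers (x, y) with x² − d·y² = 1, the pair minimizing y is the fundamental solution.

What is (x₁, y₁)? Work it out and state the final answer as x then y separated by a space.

962 93

[10; 2,1,9,1,2,20] for √107; ℓ=6 ⇒ convergent index 5
k=0  a_k=10  p_k/q_k = 10/1
k=1  a_k=2  p_k/q_k = 21/2
k=2  a_k=1  p_k/q_k = 31/3
k=3  a_k=9  p_k/q_k = 300/29
k=4  a_k=1  p_k/q_k = 331/32
k=5  a_k=2  p_k/q_k = 962/93
→ (962, 93).  Check: 962²=925444, 107·93²=925443, difference 1.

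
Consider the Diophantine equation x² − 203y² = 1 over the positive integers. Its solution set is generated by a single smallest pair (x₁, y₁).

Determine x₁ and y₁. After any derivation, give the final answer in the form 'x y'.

57 4

√203 → a₀=14, period (4,28); ℓ=2 even so k=1
step 0: (14, 1)  from 14·(1,0) + (0,1)
step 1: (57, 4)  from 4·(14,1) + (1,0)
(x₁, y₁) = (57, 4);  57² − 203·4² = 1 ✓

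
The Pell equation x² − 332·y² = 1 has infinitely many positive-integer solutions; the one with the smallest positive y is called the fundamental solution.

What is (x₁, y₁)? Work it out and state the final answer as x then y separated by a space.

13447 738

√332 = [18; 4,1,1,8,1,1,4,36, …], period ℓ=8 (even) → k=7
step 0: (18, 1)  from 18·(1,0) + (0,1)
step 1: (73, 4)  from 4·(18,1) + (1,0)
…
step 3: (164, 9)  from 1·(91,5) + (73,4)
step 4: (1403, 77)  from 8·(164,9) + (91,5)
step 5: (1567, 86)  from 1·(1403,77) + (164,9)
step 6: (2970, 163)  from 1·(1567,86) + (1403,77)
step 7: (13447, 738)  from 4·(2970,163) + (1567,86)
→ (13447, 738).  Check: 13447²=180821809, 332·738²=180821808, difference 1.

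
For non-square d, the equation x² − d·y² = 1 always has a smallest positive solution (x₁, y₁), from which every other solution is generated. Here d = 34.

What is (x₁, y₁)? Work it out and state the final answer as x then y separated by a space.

35 6

√34 = [5; 1,4,1,10, …], period ℓ=4 (even) → k=3
i=0: a=5 ⇒ p=5, q=1
…
i=2: a=4 ⇒ p=29, q=5
i=3: a=1 ⇒ p=35, q=6
(x₁, y₁) = (35, 6);  35² − 34·6² = 1 ✓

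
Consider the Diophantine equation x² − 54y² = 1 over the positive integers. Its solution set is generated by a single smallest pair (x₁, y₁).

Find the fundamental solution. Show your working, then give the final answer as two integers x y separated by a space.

485 66

d=54: √d = [7; 2,1,6,1,2,14] (ℓ=6, even), read p_5/q_5
i=0: a=7 ⇒ p=7, q=1
…
i=2: a=1 ⇒ p=22, q=3
…
i=4: a=1 ⇒ p=169, q=23
i=5: a=2 ⇒ p=485, q=66
(x₁, y₁) = (485, 66);  485² − 54·66² = 1 ✓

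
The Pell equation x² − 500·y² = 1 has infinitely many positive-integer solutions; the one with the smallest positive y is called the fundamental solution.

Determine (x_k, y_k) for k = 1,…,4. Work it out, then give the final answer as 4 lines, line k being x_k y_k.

930249 41602
1730726404001 77400437796
3220013013190122249 144003359718540806
5990827771012465337616001 267917962749548332043592

√500 → a₀=22, period (2,1,3,2,1,…,1,2,44); ℓ=14 even so k=13
step 0: (22, 1)  from 22·(1,0) + (0,1)
…
step 3: (246, 11)  from 3·(67,3) + (45,2)
step 4: (559, 25)  from 2·(246,11) + (67,3)
…
step 9: (30254, 1353)  from 1·(15809,707) + (14445,646)
step 10: (76317, 3413)  from 2·(30254,1353) + (15809,707)
…
step 12: (335522, 15005)  from 1·(259205,11592) + (76317,3413)
step 13: (930249, 41602)  from 2·(335522,15005) + (259205,11592)
(x₁, y₁) = (930249, 41602);  930249² − 500·41602² = 1 ✓
k=2:  x_2 = 930249·930249+500·41602·41602 = 1730726404001,  y_2 = 930249·41602+41602·930249 = 77400437796
k=3:  x_3 = 930249·1730726404001+500·41602·77400437796 = 3220013013190122249,  y_3 = 930249·77400437796+41602·1730726404001 = 144003359718540806
k=4:  x_4 = 930249·3220013013190122249+500·41602·144003359718540806 = 5990827771012465337616001,  y_4 = 930249·144003359718540806+41602·3220013013190122249 = 267917962749548332043592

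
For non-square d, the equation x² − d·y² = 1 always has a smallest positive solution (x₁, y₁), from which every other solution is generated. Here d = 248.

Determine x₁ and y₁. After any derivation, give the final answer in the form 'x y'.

63 4

√248 = [15; 1,2,1,30, …], period ℓ=4 (even) → k=3
i=0: a=15 ⇒ p=15, q=1
i=1: a=1 ⇒ p=16, q=1
i=2: a=2 ⇒ p=47, q=3
i=3: a=1 ⇒ p=63, q=4
fundamental: x₁=63, y₁=4  (since 3969 − 248·16 = 1)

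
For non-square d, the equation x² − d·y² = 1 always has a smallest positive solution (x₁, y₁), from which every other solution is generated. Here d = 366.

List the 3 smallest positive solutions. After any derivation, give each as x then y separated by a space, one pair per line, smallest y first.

√366 → a₀=19, period (7,1,1,1,2,12,2,1,1,1,7,38); ℓ=12 even so k=11
a_0=19:  p_0=19·1+0=19,  q_0=19·0+1=1
a_1=7:  p_1=7·19+1=134,  q_1=7·1+0=7
a_2=1:  p_2=1·134+19=153,  q_2=1·7+1=8
a_3=1:  p_3=1·153+134=287,  q_3=1·8+7=15
…
a_10=1:  p_10=1·74554+44499=119053,  q_10=1·3897+2326=6223
a_11=7:  p_11=7·119053+74554=907925,  q_11=7·6223+3897=47458
→ (907925, 47458).  Check: 907925²=824327805625, 366·47458²=824327805624, difference 1.
(907925+47458√366)^2 = 1648655611249 + 86176609300√366
(907925+47458√366)^3 = 2993711291685588725 + 156483795997357542√366

907925 47458
1648655611249 86176609300
2993711291685588725 156483795997357542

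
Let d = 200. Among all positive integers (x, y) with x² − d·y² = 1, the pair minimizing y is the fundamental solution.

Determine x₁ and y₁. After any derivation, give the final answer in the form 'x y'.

99 7

√200 → a₀=14, period (7,28); ℓ=2 even so k=1
i=0: a=14 ⇒ p=14, q=1
i=1: a=7 ⇒ p=99, q=7
→ (99, 7).  Check: 99²=9801, 200·7²=9800, difference 1.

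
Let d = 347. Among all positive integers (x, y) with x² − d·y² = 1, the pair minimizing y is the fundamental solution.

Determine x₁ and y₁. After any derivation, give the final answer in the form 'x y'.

641602 34443

[18; 1,1,1,2,4,…,1,1,36] for √347; ℓ=14 ⇒ convergent index 13
i=0: a=18 ⇒ p=18, q=1
…
i=4: a=2 ⇒ p=149, q=8
i=5: a=4 ⇒ p=652, q=35
i=6: a=1 ⇒ p=801, q=43
i=7: a=17 ⇒ p=14269, q=766
…
i=11: a=1 ⇒ p=238717, q=12815
i=12: a=1 ⇒ p=402885, q=21628
i=13: a=1 ⇒ p=641602, q=34443
fundamental: x₁=641602, y₁=34443  (since 411653126404 − 347·1186320249 = 1)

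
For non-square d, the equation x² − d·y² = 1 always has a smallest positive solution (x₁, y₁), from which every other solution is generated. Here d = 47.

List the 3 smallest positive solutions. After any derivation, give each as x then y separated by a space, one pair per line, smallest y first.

[6; 1,5,1,12] for √47; ℓ=4 ⇒ convergent index 3
step 0: (6, 1)  from 6·(1,0) + (0,1)
step 1: (7, 1)  from 1·(6,1) + (1,0)
step 2: (41, 6)  from 5·(7,1) + (6,1)
step 3: (48, 7)  from 1·(41,6) + (7,1)
fundamental: x₁=48, y₁=7  (since 2304 − 47·49 = 1)
n=2: (48,7)∘(48,7) = (48·48+47·7·7, 48·7+7·48) = (4607,672)
n=3: (4607,672)∘(48,7) = (48·4607+47·7·672, 48·672+7·4607) = (442224,64505)

48 7
4607 672
442224 64505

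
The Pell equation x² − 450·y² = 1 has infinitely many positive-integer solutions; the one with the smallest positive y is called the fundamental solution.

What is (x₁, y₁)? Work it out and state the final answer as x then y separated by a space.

[21; 4,1,2,4,2,1,4,42] for √450; ℓ=8 ⇒ convergent index 7
step 0: (21, 1)  from 21·(1,0) + (0,1)
step 1: (85, 4)  from 4·(21,1) + (1,0)
…
step 6: (4179, 197)  from 1·(2885,136) + (1294,61)
step 7: (19601, 924)  from 4·(4179,197) + (2885,136)
fundamental: x₁=19601, y₁=924  (since 384199201 − 450·853776 = 1)

19601 924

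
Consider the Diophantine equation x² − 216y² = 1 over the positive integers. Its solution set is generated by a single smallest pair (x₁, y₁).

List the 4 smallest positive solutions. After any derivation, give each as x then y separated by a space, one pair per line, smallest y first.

485 33
470449 32010
456335045 31049667
442644523201 30118144980

√216 → a₀=14, period (1,2,3,2,1,28); ℓ=6 even so k=5
i=0: a=14 ⇒ p=14, q=1
i=1: a=1 ⇒ p=15, q=1
i=2: a=2 ⇒ p=44, q=3
i=3: a=3 ⇒ p=147, q=10
i=4: a=2 ⇒ p=338, q=23
i=5: a=1 ⇒ p=485, q=33
(x₁, y₁) = (485, 33);  485² − 216·33² = 1 ✓
(485+33√216)^2 = 470449 + 32010√216
(485+33√216)^3 = 456335045 + 31049667√216
(485+33√216)^4 = 442644523201 + 30118144980√216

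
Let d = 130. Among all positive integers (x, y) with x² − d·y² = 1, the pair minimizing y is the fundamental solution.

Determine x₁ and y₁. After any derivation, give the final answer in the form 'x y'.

√130 = [11; 2,2,22, …], period ℓ=3 (odd) → k=5
step 0: (11, 1)  from 11·(1,0) + (0,1)
step 1: (23, 2)  from 2·(11,1) + (1,0)
step 2: (57, 5)  from 2·(23,2) + (11,1)
step 3: (1277, 112)  from 22·(57,5) + (23,2)
step 4: (2611, 229)  from 2·(1277,112) + (57,5)
step 5: (6499, 570)  from 2·(2611,229) + (1277,112)
→ (6499, 570).  Check: 6499²=42237001, 130·570²=42237000, difference 1.

6499 570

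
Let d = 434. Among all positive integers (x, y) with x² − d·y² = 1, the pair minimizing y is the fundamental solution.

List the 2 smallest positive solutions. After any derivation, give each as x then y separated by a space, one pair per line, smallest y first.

d=434: √d = [20; 1,4,1,40] (ℓ=4, even), read p_3/q_3
a_0=20:  p_0=20·1+0=20,  q_0=20·0+1=1
a_1=1:  p_1=1·20+1=21,  q_1=1·1+0=1
a_2=4:  p_2=4·21+20=104,  q_2=4·1+1=5
a_3=1:  p_3=1·104+21=125,  q_3=1·5+1=6
fundamental: x₁=125, y₁=6  (since 15625 − 434·36 = 1)
(125+6√434)^2 = 31249 + 1500√434

125 6
31249 1500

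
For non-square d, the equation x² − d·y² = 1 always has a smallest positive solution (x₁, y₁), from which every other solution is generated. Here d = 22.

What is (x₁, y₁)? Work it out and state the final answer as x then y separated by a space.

√22 = [4; 1,2,4,2,1,8, …], period ℓ=6 (even) → k=5
i=0: a=4 ⇒ p=4, q=1
i=1: a=1 ⇒ p=5, q=1
…
i=4: a=2 ⇒ p=136, q=29
i=5: a=1 ⇒ p=197, q=42
fundamental: x₁=197, y₁=42  (since 38809 − 22·1764 = 1)

197 42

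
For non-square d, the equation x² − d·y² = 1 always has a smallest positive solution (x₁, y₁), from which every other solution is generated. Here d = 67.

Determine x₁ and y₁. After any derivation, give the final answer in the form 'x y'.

[8; 5,2,1,1,7,1,1,2,5,16] for √67; ℓ=10 ⇒ convergent index 9
k=0  a_k=8  p_k/q_k = 8/1
k=1  a_k=5  p_k/q_k = 41/5
k=2  a_k=2  p_k/q_k = 90/11
k=3  a_k=1  p_k/q_k = 131/16
…
k=7  a_k=1  p_k/q_k = 3577/437
k=8  a_k=2  p_k/q_k = 9053/1106
k=9  a_k=5  p_k/q_k = 48842/5967
fundamental: x₁=48842, y₁=5967  (since 2385540964 − 67·35605089 = 1)

48842 5967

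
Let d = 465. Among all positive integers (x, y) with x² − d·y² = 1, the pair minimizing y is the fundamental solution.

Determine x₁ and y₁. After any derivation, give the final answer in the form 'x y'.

d=465: √d = [21; 1,1,3,2,2,2,3,1,1,42] (ℓ=10, even), read p_9/q_9
i=0: a=21 ⇒ p=21, q=1
…
i=2: a=1 ⇒ p=43, q=2
…
i=4: a=2 ⇒ p=345, q=16
i=5: a=2 ⇒ p=841, q=39
…
i=7: a=3 ⇒ p=6922, q=321
i=8: a=1 ⇒ p=8949, q=415
i=9: a=1 ⇒ p=15871, q=736
(x₁, y₁) = (15871, 736);  15871² − 465·736² = 1 ✓

15871 736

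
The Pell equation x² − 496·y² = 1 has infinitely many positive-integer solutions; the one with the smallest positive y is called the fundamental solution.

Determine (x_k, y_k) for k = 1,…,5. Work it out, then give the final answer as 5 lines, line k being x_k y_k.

[22; 3,1,2,4,1,…,1,3,44] for √496; ℓ=16 ⇒ convergent index 15
i=0: a=22 ⇒ p=22, q=1
i=1: a=3 ⇒ p=67, q=3
…
i=3: a=2 ⇒ p=245, q=11
…
i=5: a=1 ⇒ p=1314, q=59
…
i=8: a=2 ⇒ p=14543, q=653
i=9: a=2 ⇒ p=35166, q=1579
…
i=12: a=4 ⇒ p=389209, q=17476
i=13: a=2 ⇒ p=863293, q=38763
i=14: a=1 ⇒ p=1252502, q=56239
i=15: a=3 ⇒ p=4620799, q=207480
fundamental: x₁=4620799, y₁=207480  (since 21351783398401 − 496·43047950400 = 1)
k=2:  x_2 = 4620799·4620799+496·207480·207480 = 42703566796801,  y_2 = 4620799·207480+207480·4620799 = 1917446753040
k=3:  x_3 = 4620799·42703566796801+496·207480·1917446753040 = 394649197502177907199,  y_3 = 4620799·1917446753040+207480·42703566796801 = 17720272078000750440
k=4:  x_4 = 4620799·394649197502177907199+496·207480·17720272078000750440 = 3647189234337689639247667201,  y_4 = 4620799·17720272078000750440+207480·394649197502177907199 = 163763630995505661818050080
k=5:  x_5 = 4620799·3647189234337689639247667201+496·207480·163763630995505661818050080 = 33705856733676329245494460531519999,  y_5 = 4620799·163763630995505661818050080+207480·3647189234337689639247667201 = 1513437644680785412974289982477400

4620799 207480
42703566796801 1917446753040
394649197502177907199 17720272078000750440
3647189234337689639247667201 163763630995505661818050080
33705856733676329245494460531519999 1513437644680785412974289982477400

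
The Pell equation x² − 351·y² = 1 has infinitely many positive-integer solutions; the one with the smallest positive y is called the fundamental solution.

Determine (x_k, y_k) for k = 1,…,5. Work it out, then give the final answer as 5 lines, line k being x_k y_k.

d=351: √d = [18; 1,2,1,3,2,2,2,3,1,2,1,36] (ℓ=12, even), read p_11/q_11
k=0  a_k=18  p_k/q_k = 18/1
k=1  a_k=1  p_k/q_k = 19/1
…
k=4  a_k=3  p_k/q_k = 281/15
…
k=6  a_k=2  p_k/q_k = 1555/83
k=7  a_k=2  p_k/q_k = 3747/200
…
k=10  a_k=2  p_k/q_k = 45882/2449
k=11  a_k=1  p_k/q_k = 62425/3332
fundamental: x₁=62425, y₁=3332  (since 3896880625 − 351·11102224 = 1)
(62425+3332√351)^2 = 7793761249 + 416000200√351
(62425+3332√351)^3 = 973051091875225 + 51937624966668√351
(62425+3332√351)^4 = 121485428812828080001 + 6484412476672499600√351
(62425+3332√351)^5 = 15167455786308534696249625 + 809578897660623950093332√351

62425 3332
7793761249 416000200
973051091875225 51937624966668
121485428812828080001 6484412476672499600
15167455786308534696249625 809578897660623950093332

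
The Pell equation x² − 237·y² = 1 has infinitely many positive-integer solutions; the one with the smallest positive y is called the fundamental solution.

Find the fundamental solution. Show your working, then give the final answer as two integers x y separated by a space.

228151 14820

d=237: √d = [15; 2,1,1,7,10,7,1,1,2,30] (ℓ=10, even), read p_9/q_9
a_0=15:  p_0=15·1+0=15,  q_0=15·0+1=1
a_1=2:  p_1=2·15+1=31,  q_1=2·1+0=2
…
a_3=1:  p_3=1·46+31=77,  q_3=1·3+2=5
a_4=7:  p_4=7·77+46=585,  q_4=7·5+3=38
a_5=10:  p_5=10·585+77=5927,  q_5=10·38+5=385
a_6=7:  p_6=7·5927+585=42074,  q_6=7·385+38=2733
a_7=1:  p_7=1·42074+5927=48001,  q_7=1·2733+385=3118
a_8=1:  p_8=1·48001+42074=90075,  q_8=1·3118+2733=5851
a_9=2:  p_9=2·90075+48001=228151,  q_9=2·5851+3118=14820
fundamental: x₁=228151, y₁=14820  (since 52052878801 − 237·219632400 = 1)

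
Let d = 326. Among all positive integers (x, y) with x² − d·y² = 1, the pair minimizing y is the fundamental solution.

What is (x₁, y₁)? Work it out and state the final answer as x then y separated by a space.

325 18

√326 → a₀=18, period (18,36); ℓ=2 even so k=1
step 0: (18, 1)  from 18·(1,0) + (0,1)
step 1: (325, 18)  from 18·(18,1) + (1,0)
→ (325, 18).  Check: 325²=105625, 326·18²=105624, difference 1.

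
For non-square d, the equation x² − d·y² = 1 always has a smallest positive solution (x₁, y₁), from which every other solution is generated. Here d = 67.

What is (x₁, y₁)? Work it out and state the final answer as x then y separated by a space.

√67 = [8; 5,2,1,1,7,1,1,2,5,16, …], period ℓ=10 (even) → k=9
step 0: (8, 1)  from 8·(1,0) + (0,1)
step 1: (41, 5)  from 5·(8,1) + (1,0)
…
step 5: (1678, 205)  from 7·(221,27) + (131,16)
step 6: (1899, 232)  from 1·(1678,205) + (221,27)
step 7: (3577, 437)  from 1·(1899,232) + (1678,205)
step 8: (9053, 1106)  from 2·(3577,437) + (1899,232)
step 9: (48842, 5967)  from 5·(9053,1106) + (3577,437)
fundamental: x₁=48842, y₁=5967  (since 2385540964 − 67·35605089 = 1)

48842 5967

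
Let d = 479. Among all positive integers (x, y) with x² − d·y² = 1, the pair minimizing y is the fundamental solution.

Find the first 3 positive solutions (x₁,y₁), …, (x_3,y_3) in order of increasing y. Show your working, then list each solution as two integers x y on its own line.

√479 = [21; 1,7,1,3,2,21,2,3,1,7,1,42, …], period ℓ=12 (even) → k=11
i=0: a=21 ⇒ p=21, q=1
…
i=2: a=7 ⇒ p=175, q=8
…
i=4: a=3 ⇒ p=766, q=35
i=5: a=2 ⇒ p=1729, q=79
i=6: a=21 ⇒ p=37075, q=1694
i=7: a=2 ⇒ p=75879, q=3467
i=8: a=3 ⇒ p=264712, q=12095
i=9: a=1 ⇒ p=340591, q=15562
i=10: a=7 ⇒ p=2648849, q=121029
i=11: a=1 ⇒ p=2989440, q=136591
→ (2989440, 136591).  Check: 2989440²=8936751513600, 479·136591²=8936751513599, difference 1.
(x_2, y_2) = (2989440·2989440 + 479·136591·136591, 2989440·136591 + 136591·2989440) = (17873503027199, 816661198080)
(x_3, y_3) = (2989440·17873503027199 + 479·136591·816661198080, 2989440·816661198080 + 136591·17873503027199) = (106863529779256567680, 4882719303976413809)

2989440 136591
17873503027199 816661198080
106863529779256567680 4882719303976413809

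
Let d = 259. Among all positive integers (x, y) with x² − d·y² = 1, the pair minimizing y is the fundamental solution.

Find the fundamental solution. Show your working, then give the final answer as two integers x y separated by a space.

847225 52644

[16; 10,1,2,3,4,3,2,1,10,32] for √259; ℓ=10 ⇒ convergent index 9
a_0=16:  p_0=16·1+0=16,  q_0=16·0+1=1
a_1=10:  p_1=10·16+1=161,  q_1=10·1+0=10
a_2=1:  p_2=1·161+16=177,  q_2=1·10+1=11
a_3=2:  p_3=2·177+161=515,  q_3=2·11+10=32
a_4=3:  p_4=3·515+177=1722,  q_4=3·32+11=107
a_5=4:  p_5=4·1722+515=7403,  q_5=4·107+32=460
a_6=3:  p_6=3·7403+1722=23931,  q_6=3·460+107=1487
a_7=2:  p_7=2·23931+7403=55265,  q_7=2·1487+460=3434
a_8=1:  p_8=1·55265+23931=79196,  q_8=1·3434+1487=4921
a_9=10:  p_9=10·79196+55265=847225,  q_9=10·4921+3434=52644
fundamental: x₁=847225, y₁=52644  (since 717790200625 − 259·2771390736 = 1)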